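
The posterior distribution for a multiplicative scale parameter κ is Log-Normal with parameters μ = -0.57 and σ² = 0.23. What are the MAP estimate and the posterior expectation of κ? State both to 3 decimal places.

κ_MAP = 0.449, E[κ|data] = 0.634

Mode = exp(μ − σ²) = exp(-0.80) = 0.449.
Mean = exp(μ + σ²/2) = exp(-0.455) = 0.634.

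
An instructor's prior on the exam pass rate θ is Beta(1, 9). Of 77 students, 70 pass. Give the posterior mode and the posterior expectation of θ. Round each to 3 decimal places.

Posterior: Beta(1+70, 9+7) = Beta(71, 16).
Mode = (71−1)/(71+16−2) = 70/85 = 0.824.
Mean = 71/(71+16) = 71/87 = 0.816.

MAP: 0.824. Posterior mean: 0.816.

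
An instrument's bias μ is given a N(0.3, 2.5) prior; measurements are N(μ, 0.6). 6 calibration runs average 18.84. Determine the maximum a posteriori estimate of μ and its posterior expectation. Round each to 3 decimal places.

MAP = 18.127; posterior mean = 18.127

Posterior for μ is Normal. Precision-weighted mean: (1/2.5·0.3 + 6/0.6·18.84) / (1/2.5 + 6/0.6) = 18.127.
A Normal posterior is symmetric, so mode = mean.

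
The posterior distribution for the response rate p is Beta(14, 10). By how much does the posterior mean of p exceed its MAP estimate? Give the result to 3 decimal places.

Mode = (14−1)/(14+10−2) = 13/22 = 0.591.
Mean = 14/(14+10) = 14/24 = 0.583.
Difference = 0.583 − 0.591 = -0.008.
The posterior is left-skewed, so the mode exceeds the mean.

-0.008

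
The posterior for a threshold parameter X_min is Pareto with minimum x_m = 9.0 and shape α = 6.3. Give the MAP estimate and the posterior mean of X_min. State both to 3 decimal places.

MAP estimate = 9.000, posterior mean = 10.698

The Pareto density is strictly decreasing on [x_m, ∞), so the mode is x_m = 9.000.
Mean = α·x_m/(α−1) = 6.3·9.0/5.3 = 10.698.
Right-skewed posterior ⇒ mode < mean.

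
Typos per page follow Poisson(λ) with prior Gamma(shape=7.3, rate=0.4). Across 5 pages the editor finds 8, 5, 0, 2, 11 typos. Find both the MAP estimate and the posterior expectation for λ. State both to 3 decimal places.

MAP = 5.981; posterior mean = 6.167

Σ counts = 26. Posterior: Gamma(shape = 7.3+26 = 33.3, rate = 0.4+5 = 5.4).
Mode = (α−1)/β = 32.3/5.4 = 5.981.
Mean = α/β = 33.3/5.4 = 6.167.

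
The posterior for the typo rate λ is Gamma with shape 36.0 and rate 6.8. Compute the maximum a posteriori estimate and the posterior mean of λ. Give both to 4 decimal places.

Mode = (α−1)/β = 35.0/6.8 = 5.1471.
Mean = α/β = 36.0/6.8 = 5.2941.
The mean is pulled above the mode by the posterior's right skew.

λ_MAP = 5.1471, E[λ|data] = 5.2941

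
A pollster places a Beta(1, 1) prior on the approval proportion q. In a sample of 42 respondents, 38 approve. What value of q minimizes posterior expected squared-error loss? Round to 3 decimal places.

0.886

Posterior: Beta(1+38, 1+4) = Beta(39, 5).
Mode = (39−1)/(39+5−2) = 38/42 = 0.905.
With a flat prior the MAP equals the MLE, 38/42.
Mean = 39/(39+5) = 39/44 = 0.886.
Squared-error loss ⇒ the optimal estimator is the posterior mean.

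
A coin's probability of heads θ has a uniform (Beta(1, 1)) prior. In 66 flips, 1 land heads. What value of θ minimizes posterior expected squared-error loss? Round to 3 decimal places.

Posterior: Beta(1+1, 1+65) = Beta(2, 66).
Mode = (2−1)/(2+66−2) = 1/66 = 0.015.
With a flat prior the MAP equals the MLE, 1/66.
Mean = 2/(2+66) = 2/68 = 0.029.
Squared-error loss ⇒ the optimal estimator is the posterior mean.

0.029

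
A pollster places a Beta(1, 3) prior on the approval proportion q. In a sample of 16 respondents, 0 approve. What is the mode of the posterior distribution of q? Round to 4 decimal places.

0.0000

Posterior: Beta(1+0, 3+16) = Beta(1, 19).
Since α = 1 ≤ 1 and β > 1, the Beta density is monotone decreasing on [0,1]; the mode is at 0.
Mean = 1/(1+19) = 0.0500.
This is the posterior mode — the MAP estimate.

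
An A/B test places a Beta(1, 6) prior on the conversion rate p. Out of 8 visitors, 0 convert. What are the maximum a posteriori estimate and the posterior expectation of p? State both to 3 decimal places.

MAP = 0.000; posterior mean = 0.067

Posterior: Beta(1+0, 6+8) = Beta(1, 14).
Since α = 1 ≤ 1 and β > 1, the Beta density is monotone decreasing on [0,1]; the mode is at 0.
Mean = 1/(1+14) = 0.067.
The posterior is right-skewed, so the mean exceeds the mode.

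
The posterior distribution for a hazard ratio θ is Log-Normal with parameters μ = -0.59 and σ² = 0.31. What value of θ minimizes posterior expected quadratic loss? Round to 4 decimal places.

Mode = exp(μ − σ²) = exp(-0.90) = 0.4066.
Mean = exp(μ + σ²/2) = exp(-0.435) = 0.6473.
Quadratic loss ⇒ the optimal estimator is the posterior mean.

0.6473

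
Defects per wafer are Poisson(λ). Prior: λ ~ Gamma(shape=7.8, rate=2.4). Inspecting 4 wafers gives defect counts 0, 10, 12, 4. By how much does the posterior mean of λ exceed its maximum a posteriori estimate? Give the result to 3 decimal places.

Σ counts = 26. Posterior: Gamma(shape = 7.8+26 = 33.8, rate = 2.4+4 = 6.4).
Mode = (α−1)/β = 32.8/6.4 = 5.125.
Mean = α/β = 33.8/6.4 = 5.281.
Difference = 5.281 − 5.125 = 0.156.

0.156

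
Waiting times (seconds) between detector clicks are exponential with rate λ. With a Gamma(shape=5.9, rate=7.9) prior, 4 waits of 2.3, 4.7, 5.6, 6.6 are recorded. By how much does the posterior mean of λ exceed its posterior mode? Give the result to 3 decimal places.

Σ times = 19.2. Posterior: Gamma(shape = 5.9+4 = 9.9, rate = 7.9+19.2 = 27.1).
Mode = (α−1)/β = 8.9/27.1 = 0.328.
Mean = α/β = 9.9/27.1 = 0.365.
Difference = 0.365 − 0.328 = 0.037.

0.037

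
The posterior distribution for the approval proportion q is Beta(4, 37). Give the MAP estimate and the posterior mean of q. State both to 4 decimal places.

Mode = (4−1)/(4+37−2) = 3/39 = 0.0769.
Mean = 4/(4+37) = 4/41 = 0.0976.

MAP = 0.0769, posterior mean = 0.0976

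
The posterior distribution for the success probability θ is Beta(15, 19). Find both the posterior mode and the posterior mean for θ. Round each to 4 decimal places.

Mode = (15−1)/(15+19−2) = 14/32 = 0.4375.
Mean = 15/(15+19) = 15/34 = 0.4412.

MAP = 0.4375; posterior mean = 0.4412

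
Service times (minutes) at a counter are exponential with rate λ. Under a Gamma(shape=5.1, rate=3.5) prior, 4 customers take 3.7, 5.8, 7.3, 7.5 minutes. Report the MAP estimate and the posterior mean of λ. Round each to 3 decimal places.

MAP estimate = 0.291, posterior mean = 0.327

Σ times = 24.3. Posterior: Gamma(shape = 5.1+4 = 9.1, rate = 3.5+24.3 = 27.8).
Mode = (α−1)/β = 8.1/27.8 = 0.291.
Mean = α/β = 9.1/27.8 = 0.327.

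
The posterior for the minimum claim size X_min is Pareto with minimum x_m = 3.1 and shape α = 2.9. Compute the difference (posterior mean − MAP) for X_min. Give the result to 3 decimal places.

1.632

The Pareto density is strictly decreasing on [x_m, ∞), so the mode is x_m = 3.100.
Mean = α·x_m/(α−1) = 2.9·3.1/1.9 = 4.732.
Difference = 4.732 − 3.100 = 1.632.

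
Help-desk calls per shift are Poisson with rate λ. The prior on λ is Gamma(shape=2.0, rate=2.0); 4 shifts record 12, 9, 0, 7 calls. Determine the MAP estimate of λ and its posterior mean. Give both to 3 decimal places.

λ_MAP = 4.833, E[λ|data] = 5.000

Σ counts = 28. Posterior: Gamma(shape = 2.0+28 = 30.0, rate = 2.0+4 = 6.0).
Mode = (α−1)/β = 29.0/6.0 = 4.833.
Mean = α/β = 30.0/6.0 = 5.000.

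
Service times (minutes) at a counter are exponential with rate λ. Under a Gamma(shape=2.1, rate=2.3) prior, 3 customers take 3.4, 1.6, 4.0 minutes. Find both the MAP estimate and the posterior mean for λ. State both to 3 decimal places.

Σ times = 9.0. Posterior: Gamma(shape = 2.1+3 = 5.1, rate = 2.3+9.0 = 11.3).
Mode = (α−1)/β = 4.1/11.3 = 0.363.
Mean = α/β = 5.1/11.3 = 0.451.
The posterior is right-skewed, so the mean exceeds the mode.

MAP estimate = 0.363, posterior mean = 0.451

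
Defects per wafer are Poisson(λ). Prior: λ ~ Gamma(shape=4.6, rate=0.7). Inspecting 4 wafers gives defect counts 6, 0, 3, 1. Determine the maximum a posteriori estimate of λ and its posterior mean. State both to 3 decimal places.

Σ counts = 10. Posterior: Gamma(shape = 4.6+10 = 14.6, rate = 0.7+4 = 4.7).
Mode = (α−1)/β = 13.6/4.7 = 2.894.
Mean = α/β = 14.6/4.7 = 3.106.

MAP = 2.894, posterior mean = 3.106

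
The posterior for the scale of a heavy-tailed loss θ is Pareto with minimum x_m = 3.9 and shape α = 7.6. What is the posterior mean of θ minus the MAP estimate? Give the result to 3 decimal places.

The Pareto density is strictly decreasing on [x_m, ∞), so the mode is x_m = 3.900.
Mean = α·x_m/(α−1) = 7.6·3.9/6.6 = 4.491.
Difference = 4.491 − 3.900 = 0.591.

0.591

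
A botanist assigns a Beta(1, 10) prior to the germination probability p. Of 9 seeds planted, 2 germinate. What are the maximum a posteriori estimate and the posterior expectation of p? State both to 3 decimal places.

p_MAP = 0.111, E[p|data] = 0.150

Posterior: Beta(1+2, 10+7) = Beta(3, 17).
Mode = (3−1)/(3+17−2) = 2/18 = 0.111.
Mean = 3/(3+17) = 3/20 = 0.150.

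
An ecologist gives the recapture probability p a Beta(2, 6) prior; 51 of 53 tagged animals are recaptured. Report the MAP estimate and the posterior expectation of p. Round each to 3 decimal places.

Posterior: Beta(2+51, 6+2) = Beta(53, 8).
Mode = (53−1)/(53+8−2) = 52/59 = 0.881.
Mean = 53/(53+8) = 53/61 = 0.869.
The posterior is left-skewed, so the mode exceeds the mean.

MAP = 0.881; posterior mean = 0.869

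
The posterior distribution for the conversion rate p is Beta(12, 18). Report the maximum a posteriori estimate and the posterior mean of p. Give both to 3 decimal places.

Mode = (12−1)/(12+18−2) = 11/28 = 0.393.
Mean = 12/(12+18) = 12/30 = 0.400.

maximum a posteriori estimate = 0.393, posterior mean = 0.400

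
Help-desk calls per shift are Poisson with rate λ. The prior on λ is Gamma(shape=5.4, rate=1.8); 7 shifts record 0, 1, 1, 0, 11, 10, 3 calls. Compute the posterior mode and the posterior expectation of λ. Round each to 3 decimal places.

λ_MAP = 3.455, E[λ|data] = 3.568

Σ counts = 26. Posterior: Gamma(shape = 5.4+26 = 31.4, rate = 1.8+7 = 8.8).
Mode = (α−1)/β = 30.4/8.8 = 3.455.
Mean = α/β = 31.4/8.8 = 3.568.
Mean > mode: the posterior has a right tail.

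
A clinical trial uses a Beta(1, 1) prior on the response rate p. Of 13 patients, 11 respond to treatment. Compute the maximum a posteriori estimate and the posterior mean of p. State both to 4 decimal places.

Posterior: Beta(1+11, 1+2) = Beta(12, 3).
Mode = (12−1)/(12+3−2) = 11/13 = 0.8462.
With a flat prior the MAP equals the MLE, 11/13.
Mean = 12/(12+3) = 12/15 = 0.8000.

p_MAP = 0.8462, E[p|data] = 0.8000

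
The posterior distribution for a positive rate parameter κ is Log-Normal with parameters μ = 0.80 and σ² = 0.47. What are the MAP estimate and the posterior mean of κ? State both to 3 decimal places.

κ_MAP = 1.391, E[κ|data] = 2.815

Mode = exp(μ − σ²) = exp(0.33) = 1.391.
Mean = exp(μ + σ²/2) = exp(1.035) = 2.815.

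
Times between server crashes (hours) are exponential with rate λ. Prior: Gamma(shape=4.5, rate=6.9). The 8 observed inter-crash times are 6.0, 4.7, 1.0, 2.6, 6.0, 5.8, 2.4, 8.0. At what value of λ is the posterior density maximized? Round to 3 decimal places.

Σ times = 36.5. Posterior: Gamma(shape = 4.5+8 = 12.5, rate = 6.9+36.5 = 43.4).
Mode = (α−1)/β = 11.5/43.4 = 0.265.
Mean = α/β = 12.5/43.4 = 0.288.
This is the posterior mode — the MAP estimate.

0.265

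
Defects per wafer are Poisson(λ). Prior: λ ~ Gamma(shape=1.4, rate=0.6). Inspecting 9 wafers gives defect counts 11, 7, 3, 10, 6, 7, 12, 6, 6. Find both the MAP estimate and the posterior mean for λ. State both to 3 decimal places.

MAP estimate = 7.125, posterior mean = 7.229

Σ counts = 68. Posterior: Gamma(shape = 1.4+68 = 69.4, rate = 0.6+9 = 9.6).
Mode = (α−1)/β = 68.4/9.6 = 7.125.
Mean = α/β = 69.4/9.6 = 7.229.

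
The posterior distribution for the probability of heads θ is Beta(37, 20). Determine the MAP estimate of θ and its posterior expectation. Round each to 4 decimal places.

MAP: 0.6545. Posterior mean: 0.6491.

Mode = (37−1)/(37+20−2) = 36/55 = 0.6545.
Mean = 37/(37+20) = 37/57 = 0.6491.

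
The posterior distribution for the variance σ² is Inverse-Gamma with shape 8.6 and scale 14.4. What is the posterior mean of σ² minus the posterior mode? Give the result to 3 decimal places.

0.395

Mode = β/(α+1) = 14.4/9.6 = 1.500.
Mean = β/(α−1) = 14.4/7.6 = 1.895.
Difference = 1.895 − 1.500 = 0.395.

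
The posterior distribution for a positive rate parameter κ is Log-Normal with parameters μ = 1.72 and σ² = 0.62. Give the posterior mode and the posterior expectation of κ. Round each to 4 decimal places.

MAP: 3.0042. Posterior mean: 7.6141.

Mode = exp(μ − σ²) = exp(1.10) = 3.0042.
Mean = exp(μ + σ²/2) = exp(2.030) = 7.6141.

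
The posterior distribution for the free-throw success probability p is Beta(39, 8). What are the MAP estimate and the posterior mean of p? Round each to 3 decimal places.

MAP = 0.844; posterior mean = 0.830

Mode = (39−1)/(39+8−2) = 38/45 = 0.844.
Mean = 39/(39+8) = 39/47 = 0.830.
Mode > mean: the posterior has a left tail.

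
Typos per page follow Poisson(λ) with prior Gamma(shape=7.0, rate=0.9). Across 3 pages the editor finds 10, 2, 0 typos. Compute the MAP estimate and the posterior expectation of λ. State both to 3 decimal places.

λ_MAP = 4.615, E[λ|data] = 4.872

Σ counts = 12. Posterior: Gamma(shape = 7.0+12 = 19.0, rate = 0.9+3 = 3.9).
Mode = (α−1)/β = 18.0/3.9 = 4.615.
Mean = α/β = 19.0/3.9 = 4.872.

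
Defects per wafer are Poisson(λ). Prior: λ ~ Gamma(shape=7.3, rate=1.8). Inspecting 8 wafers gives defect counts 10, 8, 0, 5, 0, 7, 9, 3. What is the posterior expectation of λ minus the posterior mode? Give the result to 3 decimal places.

Σ counts = 42. Posterior: Gamma(shape = 7.3+42 = 49.3, rate = 1.8+8 = 9.8).
Mode = (α−1)/β = 48.3/9.8 = 4.929.
Mean = α/β = 49.3/9.8 = 5.031.
Difference = 5.031 − 4.929 = 0.102.
The mean is pulled above the mode by the posterior's right skew.

0.102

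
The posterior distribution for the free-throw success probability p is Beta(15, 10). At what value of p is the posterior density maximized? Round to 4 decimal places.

Mode = (15−1)/(15+10−2) = 14/23 = 0.6087.
Mean = 15/(15+10) = 15/25 = 0.6000.
This is the posterior mode — the MAP estimate.

0.6087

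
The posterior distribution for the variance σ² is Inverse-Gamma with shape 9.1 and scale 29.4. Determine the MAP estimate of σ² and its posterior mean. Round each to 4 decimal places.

MAP: 2.9109. Posterior mean: 3.6296.

Mode = β/(α+1) = 29.4/10.1 = 2.9109.
Mean = β/(α−1) = 29.4/8.1 = 3.6296.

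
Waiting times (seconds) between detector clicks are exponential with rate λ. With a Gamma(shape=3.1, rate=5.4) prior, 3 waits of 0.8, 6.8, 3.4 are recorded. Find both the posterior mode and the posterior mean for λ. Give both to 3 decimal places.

MAP = 0.311; posterior mean = 0.372

Σ times = 11.0. Posterior: Gamma(shape = 3.1+3 = 6.1, rate = 5.4+11.0 = 16.4).
Mode = (α−1)/β = 5.1/16.4 = 0.311.
Mean = α/β = 6.1/16.4 = 0.372.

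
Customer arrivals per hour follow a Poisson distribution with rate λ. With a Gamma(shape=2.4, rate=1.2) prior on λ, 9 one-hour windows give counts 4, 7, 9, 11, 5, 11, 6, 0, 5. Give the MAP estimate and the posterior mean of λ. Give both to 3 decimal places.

MAP: 5.824. Posterior mean: 5.922.

Σ counts = 58. Posterior: Gamma(shape = 2.4+58 = 60.4, rate = 1.2+9 = 10.2).
Mode = (α−1)/β = 59.4/10.2 = 5.824.
Mean = α/β = 60.4/10.2 = 5.922.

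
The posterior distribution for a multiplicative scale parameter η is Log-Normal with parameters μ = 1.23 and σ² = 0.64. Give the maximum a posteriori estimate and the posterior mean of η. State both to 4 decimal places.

Mode = exp(μ − σ²) = exp(0.59) = 1.8040.
Mean = exp(μ + σ²/2) = exp(1.550) = 4.7115.

MAP = 1.8040, posterior mean = 4.7115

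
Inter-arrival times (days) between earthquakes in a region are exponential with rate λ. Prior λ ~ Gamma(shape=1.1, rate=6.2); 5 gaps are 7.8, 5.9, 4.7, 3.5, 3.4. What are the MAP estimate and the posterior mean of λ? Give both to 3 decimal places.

Σ times = 25.3. Posterior: Gamma(shape = 1.1+5 = 6.1, rate = 6.2+25.3 = 31.5).
Mode = (α−1)/β = 5.1/31.5 = 0.162.
Mean = α/β = 6.1/31.5 = 0.194.

MAP estimate = 0.162, posterior mean = 0.194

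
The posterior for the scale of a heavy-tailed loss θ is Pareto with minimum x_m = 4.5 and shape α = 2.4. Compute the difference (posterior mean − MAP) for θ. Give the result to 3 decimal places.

The Pareto density is strictly decreasing on [x_m, ∞), so the mode is x_m = 4.500.
Mean = α·x_m/(α−1) = 2.4·4.5/1.4 = 7.714.
Difference = 7.714 − 4.500 = 3.214.
The mean is pulled above the mode by the posterior's right skew.

3.214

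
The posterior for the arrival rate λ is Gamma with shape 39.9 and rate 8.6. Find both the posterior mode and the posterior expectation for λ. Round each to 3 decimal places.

Mode = (α−1)/β = 38.9/8.6 = 4.523.
Mean = α/β = 39.9/8.6 = 4.640.

MAP = 4.523; posterior mean = 4.640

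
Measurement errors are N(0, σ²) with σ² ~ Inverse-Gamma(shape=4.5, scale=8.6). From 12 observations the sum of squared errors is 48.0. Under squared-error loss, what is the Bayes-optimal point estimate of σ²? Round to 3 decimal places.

Posterior: Inverse-Gamma(shape = 4.5+12/2 = 10.5, scale = 8.6+48.0/2 = 32.6).
Mode = β/(α+1) = 32.6/11.5 = 2.835.
Mean = β/(α−1) = 32.6/9.5 = 3.432.
Squared-error loss ⇒ the optimal estimator is the posterior mean.

3.432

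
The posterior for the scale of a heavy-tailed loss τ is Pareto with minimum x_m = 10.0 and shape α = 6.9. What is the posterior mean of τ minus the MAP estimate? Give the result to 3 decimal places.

The Pareto density is strictly decreasing on [x_m, ∞), so the mode is x_m = 10.000.
Mean = α·x_m/(α−1) = 6.9·10.0/5.9 = 11.695.
Difference = 11.695 − 10.000 = 1.695.

1.695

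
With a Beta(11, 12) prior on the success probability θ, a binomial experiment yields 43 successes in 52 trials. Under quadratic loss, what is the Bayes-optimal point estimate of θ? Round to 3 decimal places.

0.720

Posterior: Beta(11+43, 12+9) = Beta(54, 21).
Mode = (54−1)/(54+21−2) = 53/73 = 0.726.
Mean = 54/(54+21) = 54/75 = 0.720.
Quadratic loss ⇒ the optimal estimator is the posterior mean.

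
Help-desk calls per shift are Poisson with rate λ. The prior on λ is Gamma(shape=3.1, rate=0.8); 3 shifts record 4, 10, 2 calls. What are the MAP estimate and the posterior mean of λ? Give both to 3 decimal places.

MAP estimate = 4.763, posterior mean = 5.026

Σ counts = 16. Posterior: Gamma(shape = 3.1+16 = 19.1, rate = 0.8+3 = 3.8).
Mode = (α−1)/β = 18.1/3.8 = 4.763.
Mean = α/β = 19.1/3.8 = 5.026.
Right-skewed posterior ⇒ mode < mean.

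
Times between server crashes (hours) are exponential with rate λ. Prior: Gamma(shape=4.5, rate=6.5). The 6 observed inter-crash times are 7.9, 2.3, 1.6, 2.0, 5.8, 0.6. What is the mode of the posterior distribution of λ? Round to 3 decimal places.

0.356

Σ times = 20.2. Posterior: Gamma(shape = 4.5+6 = 10.5, rate = 6.5+20.2 = 26.7).
Mode = (α−1)/β = 9.5/26.7 = 0.356.
Mean = α/β = 10.5/26.7 = 0.393.
This is the posterior mode — the MAP estimate.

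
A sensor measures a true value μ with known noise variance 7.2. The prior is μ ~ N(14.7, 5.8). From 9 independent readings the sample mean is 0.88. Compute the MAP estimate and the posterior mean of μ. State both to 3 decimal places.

Posterior for μ is Normal. Precision-weighted mean: (1/5.8·14.7 + 9/7.2·0.88) / (1/5.8 + 9/7.2) = 2.555.
A Normal posterior is symmetric, so mode = mean.

MAP = 2.555, posterior mean = 2.555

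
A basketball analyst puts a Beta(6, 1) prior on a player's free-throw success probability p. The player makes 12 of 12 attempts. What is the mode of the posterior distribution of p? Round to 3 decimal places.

Posterior: Beta(6+12, 1+0) = Beta(18, 1).
Since β = 1 ≤ 1 and α > 1, the Beta density is monotone increasing on [0,1]; the mode is at 1.
Mean = 18/(18+1) = 0.947.
This is the posterior mode — the MAP estimate.

1.000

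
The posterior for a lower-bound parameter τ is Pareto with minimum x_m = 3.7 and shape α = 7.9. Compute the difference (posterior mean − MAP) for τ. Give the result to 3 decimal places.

0.536

The Pareto density is strictly decreasing on [x_m, ∞), so the mode is x_m = 3.700.
Mean = α·x_m/(α−1) = 7.9·3.7/6.9 = 4.236.
Difference = 4.236 − 3.700 = 0.536.
Right-skewed posterior ⇒ mode < mean.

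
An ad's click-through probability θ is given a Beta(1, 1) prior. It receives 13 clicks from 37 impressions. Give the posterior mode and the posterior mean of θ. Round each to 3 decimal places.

MAP = 0.351, posterior mean = 0.359

Posterior: Beta(1+13, 1+24) = Beta(14, 25).
Mode = (14−1)/(14+25−2) = 13/37 = 0.351.
Mean = 14/(14+25) = 14/39 = 0.359.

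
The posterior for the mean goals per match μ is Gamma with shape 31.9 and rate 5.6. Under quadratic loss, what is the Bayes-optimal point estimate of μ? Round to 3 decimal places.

5.696

Mode = (α−1)/β = 30.9/5.6 = 5.518.
Mean = α/β = 31.9/5.6 = 5.696.
Quadratic loss ⇒ the optimal estimator is the posterior mean.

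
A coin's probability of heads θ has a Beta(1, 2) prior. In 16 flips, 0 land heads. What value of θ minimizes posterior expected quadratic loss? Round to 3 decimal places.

0.053

Posterior: Beta(1+0, 2+16) = Beta(1, 18).
Since α = 1 ≤ 1 and β > 1, the Beta density is monotone decreasing on [0,1]; the mode is at 0.
Mean = 1/(1+18) = 0.053.
Quadratic loss ⇒ the optimal estimator is the posterior mean.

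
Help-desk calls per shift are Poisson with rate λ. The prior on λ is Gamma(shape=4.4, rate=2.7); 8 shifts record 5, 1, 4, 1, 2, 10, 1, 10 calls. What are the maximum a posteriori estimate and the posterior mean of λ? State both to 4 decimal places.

λ_MAP = 3.4953, E[λ|data] = 3.5888

Σ counts = 34. Posterior: Gamma(shape = 4.4+34 = 38.4, rate = 2.7+8 = 10.7).
Mode = (α−1)/β = 37.4/10.7 = 3.4953.
Mean = α/β = 38.4/10.7 = 3.5888.
Mean > mode: the posterior has a right tail.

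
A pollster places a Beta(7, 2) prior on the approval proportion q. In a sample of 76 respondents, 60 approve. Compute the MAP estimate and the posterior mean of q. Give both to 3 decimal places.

q_MAP = 0.795, E[q|data] = 0.788

Posterior: Beta(7+60, 2+16) = Beta(67, 18).
Mode = (67−1)/(67+18−2) = 66/83 = 0.795.
Mean = 67/(67+18) = 67/85 = 0.788.
Mode > mean: the posterior has a left tail.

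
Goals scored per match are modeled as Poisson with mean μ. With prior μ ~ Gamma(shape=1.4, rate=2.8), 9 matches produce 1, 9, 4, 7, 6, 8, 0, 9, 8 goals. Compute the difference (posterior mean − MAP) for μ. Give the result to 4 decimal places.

Σ counts = 52. Posterior: Gamma(shape = 1.4+52 = 53.4, rate = 2.8+9 = 11.8).
Mode = (α−1)/β = 52.4/11.8 = 4.4407.
Mean = α/β = 53.4/11.8 = 4.5254.
Difference = 4.5254 − 4.4407 = 0.0847.
Mean > mode: the posterior has a right tail.

0.0847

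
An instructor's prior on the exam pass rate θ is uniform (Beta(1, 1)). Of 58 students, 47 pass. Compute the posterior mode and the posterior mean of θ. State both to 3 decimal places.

Posterior: Beta(1+47, 1+11) = Beta(48, 12).
Mode = (48−1)/(48+12−2) = 47/58 = 0.810.
With a flat prior the MAP equals the MLE, 47/58.
Mean = 48/(48+12) = 48/60 = 0.800.
The mean is pulled below the mode by the posterior's left skew.

θ_MAP = 0.810, E[θ|data] = 0.800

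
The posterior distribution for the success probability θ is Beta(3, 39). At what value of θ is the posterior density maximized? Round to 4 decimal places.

Mode = (3−1)/(3+39−2) = 2/40 = 0.0500.
Mean = 3/(3+39) = 3/42 = 0.0714.
This is the posterior mode — the MAP estimate.

0.0500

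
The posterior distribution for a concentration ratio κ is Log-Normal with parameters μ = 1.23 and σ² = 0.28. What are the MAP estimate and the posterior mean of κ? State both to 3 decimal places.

Mode = exp(μ − σ²) = exp(0.95) = 2.586.
Mean = exp(μ + σ²/2) = exp(1.370) = 3.935.

MAP = 2.586; posterior mean = 3.935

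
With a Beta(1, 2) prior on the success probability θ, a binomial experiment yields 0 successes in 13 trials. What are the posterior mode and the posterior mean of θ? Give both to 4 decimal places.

MAP = 0.0000; posterior mean = 0.0625

Posterior: Beta(1+0, 2+13) = Beta(1, 15).
Since α = 1 ≤ 1 and β > 1, the Beta density is monotone decreasing on [0,1]; the mode is at 0.
Mean = 1/(1+15) = 0.0625.
Mean > mode: the posterior has a right tail.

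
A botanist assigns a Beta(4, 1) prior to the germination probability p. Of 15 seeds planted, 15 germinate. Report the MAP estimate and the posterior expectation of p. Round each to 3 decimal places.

MAP: 1.000. Posterior mean: 0.950.

Posterior: Beta(4+15, 1+0) = Beta(19, 1).
Since β = 1 ≤ 1 and α > 1, the Beta density is monotone increasing on [0,1]; the mode is at 1.
Mean = 19/(19+1) = 0.950.
Mode > mean: the posterior has a left tail.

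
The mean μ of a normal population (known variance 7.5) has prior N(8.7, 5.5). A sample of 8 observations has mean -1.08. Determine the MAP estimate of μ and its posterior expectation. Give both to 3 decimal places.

MAP estimate = 0.344, posterior expectation = 0.344

Posterior for μ is Normal. Precision-weighted mean: (1/5.5·8.7 + 8/7.5·-1.08) / (1/5.5 + 8/7.5) = 0.344.
A Normal posterior is symmetric, so mode = mean.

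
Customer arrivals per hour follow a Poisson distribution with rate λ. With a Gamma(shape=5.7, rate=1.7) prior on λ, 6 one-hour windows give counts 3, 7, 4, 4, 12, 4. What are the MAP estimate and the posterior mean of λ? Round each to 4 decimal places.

MAP = 5.0260, posterior mean = 5.1558

Σ counts = 34. Posterior: Gamma(shape = 5.7+34 = 39.7, rate = 1.7+6 = 7.7).
Mode = (α−1)/β = 38.7/7.7 = 5.0260.
Mean = α/β = 39.7/7.7 = 5.1558.
The mean is pulled above the mode by the posterior's right skew.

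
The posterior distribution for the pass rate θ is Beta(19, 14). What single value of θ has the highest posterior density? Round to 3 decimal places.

0.581

Mode = (19−1)/(19+14−2) = 18/31 = 0.581.
Mean = 19/(19+14) = 19/33 = 0.576.
This is the posterior mode — the MAP estimate.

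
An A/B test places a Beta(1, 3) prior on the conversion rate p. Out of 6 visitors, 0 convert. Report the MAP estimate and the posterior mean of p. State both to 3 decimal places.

Posterior: Beta(1+0, 3+6) = Beta(1, 9).
Since α = 1 ≤ 1 and β > 1, the Beta density is monotone decreasing on [0,1]; the mode is at 0.
Mean = 1/(1+9) = 0.100.
The mean is pulled above the mode by the posterior's right skew.

MAP: 0.000. Posterior mean: 0.100.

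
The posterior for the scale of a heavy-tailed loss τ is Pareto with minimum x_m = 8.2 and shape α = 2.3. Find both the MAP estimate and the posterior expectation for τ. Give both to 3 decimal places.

τ_MAP = 8.200, E[τ|data] = 14.508

The Pareto density is strictly decreasing on [x_m, ∞), so the mode is x_m = 8.200.
Mean = α·x_m/(α−1) = 2.3·8.2/1.3 = 14.508.
Right-skewed posterior ⇒ mode < mean.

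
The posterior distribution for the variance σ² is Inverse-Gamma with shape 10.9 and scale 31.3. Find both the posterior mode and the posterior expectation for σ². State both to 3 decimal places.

MAP = 2.630; posterior mean = 3.162

Mode = β/(α+1) = 31.3/11.9 = 2.630.
Mean = β/(α−1) = 31.3/9.9 = 3.162.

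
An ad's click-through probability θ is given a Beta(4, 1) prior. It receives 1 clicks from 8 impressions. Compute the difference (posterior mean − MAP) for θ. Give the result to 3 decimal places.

0.021

Posterior: Beta(4+1, 1+7) = Beta(5, 8).
Mode = (5−1)/(5+8−2) = 4/11 = 0.364.
Mean = 5/(5+8) = 5/13 = 0.385.
Difference = 0.385 − 0.364 = 0.021.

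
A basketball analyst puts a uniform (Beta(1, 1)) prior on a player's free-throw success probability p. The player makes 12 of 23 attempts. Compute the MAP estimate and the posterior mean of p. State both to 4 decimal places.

p_MAP = 0.5217, E[p|data] = 0.5200

Posterior: Beta(1+12, 1+11) = Beta(13, 12).
Mode = (13−1)/(13+12−2) = 12/23 = 0.5217.
With a flat prior the MAP equals the MLE, 12/23.
Mean = 13/(13+12) = 13/25 = 0.5200.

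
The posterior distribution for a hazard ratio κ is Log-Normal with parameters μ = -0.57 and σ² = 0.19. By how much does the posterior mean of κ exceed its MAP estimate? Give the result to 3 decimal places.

Mode = exp(μ − σ²) = exp(-0.76) = 0.468.
Mean = exp(μ + σ²/2) = exp(-0.475) = 0.622.
Difference = 0.622 − 0.468 = 0.154.

0.154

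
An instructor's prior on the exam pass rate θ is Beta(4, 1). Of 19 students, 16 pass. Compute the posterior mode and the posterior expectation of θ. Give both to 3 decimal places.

θ_MAP = 0.864, E[θ|data] = 0.833

Posterior: Beta(4+16, 1+3) = Beta(20, 4).
Mode = (20−1)/(20+4−2) = 19/22 = 0.864.
Mean = 20/(20+4) = 20/24 = 0.833.
Mode > mean: the posterior has a left tail.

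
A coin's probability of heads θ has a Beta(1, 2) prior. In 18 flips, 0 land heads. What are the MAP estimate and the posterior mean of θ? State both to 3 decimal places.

θ_MAP = 0.000, E[θ|data] = 0.048

Posterior: Beta(1+0, 2+18) = Beta(1, 20).
Since α = 1 ≤ 1 and β > 1, the Beta density is monotone decreasing on [0,1]; the mode is at 0.
Mean = 1/(1+20) = 0.048.
Mean > mode: the posterior has a right tail.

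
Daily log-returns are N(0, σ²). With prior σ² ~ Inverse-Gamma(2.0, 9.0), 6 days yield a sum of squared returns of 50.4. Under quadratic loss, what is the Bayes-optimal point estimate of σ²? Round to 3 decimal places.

8.550

Posterior: Inverse-Gamma(shape = 2.0+6/2 = 5.0, scale = 9.0+50.4/2 = 34.2).
Mode = β/(α+1) = 34.2/6.0 = 5.700.
Mean = β/(α−1) = 34.2/4.0 = 8.550.
Quadratic loss ⇒ the optimal estimator is the posterior mean.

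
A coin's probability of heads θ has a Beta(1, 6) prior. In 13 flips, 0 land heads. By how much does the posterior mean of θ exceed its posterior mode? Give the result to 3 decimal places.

0.050

Posterior: Beta(1+0, 6+13) = Beta(1, 19).
Since α = 1 ≤ 1 and β > 1, the Beta density is monotone decreasing on [0,1]; the mode is at 0.
Mean = 1/(1+19) = 0.050.
Difference = 0.050 − 0.000 = 0.050.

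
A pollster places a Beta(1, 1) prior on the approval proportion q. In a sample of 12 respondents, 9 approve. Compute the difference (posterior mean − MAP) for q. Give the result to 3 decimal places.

Posterior: Beta(1+9, 1+3) = Beta(10, 4).
Mode = (10−1)/(10+4−2) = 9/12 = 0.750.
Mean = 10/(10+4) = 10/14 = 0.714.
Difference = 0.714 − 0.750 = -0.036.
The mean is pulled below the mode by the posterior's left skew.

-0.036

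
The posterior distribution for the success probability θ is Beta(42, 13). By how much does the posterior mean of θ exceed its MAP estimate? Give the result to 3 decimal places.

Mode = (42−1)/(42+13−2) = 41/53 = 0.774.
Mean = 42/(42+13) = 42/55 = 0.764.
Difference = 0.764 − 0.774 = -0.010.
Mode > mean: the posterior has a left tail.

-0.010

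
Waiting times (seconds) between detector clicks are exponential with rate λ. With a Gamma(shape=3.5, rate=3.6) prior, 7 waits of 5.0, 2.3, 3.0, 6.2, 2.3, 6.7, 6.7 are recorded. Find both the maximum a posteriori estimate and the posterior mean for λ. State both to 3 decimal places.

maximum a posteriori estimate = 0.265, posterior mean = 0.293

Σ times = 32.2. Posterior: Gamma(shape = 3.5+7 = 10.5, rate = 3.6+32.2 = 35.8).
Mode = (α−1)/β = 9.5/35.8 = 0.265.
Mean = α/β = 10.5/35.8 = 0.293.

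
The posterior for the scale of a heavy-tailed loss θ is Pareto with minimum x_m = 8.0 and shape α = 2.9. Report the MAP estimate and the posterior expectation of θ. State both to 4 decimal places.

θ_MAP = 8.0000, E[θ|data] = 12.2105

The Pareto density is strictly decreasing on [x_m, ∞), so the mode is x_m = 8.0000.
Mean = α·x_m/(α−1) = 2.9·8.0/1.9 = 12.2105.
Mean > mode: the posterior has a right tail.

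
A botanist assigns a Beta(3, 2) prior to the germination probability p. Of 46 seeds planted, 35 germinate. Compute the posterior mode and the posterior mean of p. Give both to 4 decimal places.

MAP = 0.7551; posterior mean = 0.7451

Posterior: Beta(3+35, 2+11) = Beta(38, 13).
Mode = (38−1)/(38+13−2) = 37/49 = 0.7551.
Mean = 38/(38+13) = 38/51 = 0.7451.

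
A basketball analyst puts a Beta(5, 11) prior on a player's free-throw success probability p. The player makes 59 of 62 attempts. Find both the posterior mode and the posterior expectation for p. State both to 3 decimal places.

Posterior: Beta(5+59, 11+3) = Beta(64, 14).
Mode = (64−1)/(64+14−2) = 63/76 = 0.829.
Mean = 64/(64+14) = 64/78 = 0.821.

MAP: 0.829. Posterior mean: 0.821.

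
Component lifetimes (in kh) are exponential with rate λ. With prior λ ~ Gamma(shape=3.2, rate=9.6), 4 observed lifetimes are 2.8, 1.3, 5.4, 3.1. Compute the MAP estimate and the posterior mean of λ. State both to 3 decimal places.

MAP = 0.279; posterior mean = 0.324

Σ times = 12.6. Posterior: Gamma(shape = 3.2+4 = 7.2, rate = 9.6+12.6 = 22.2).
Mode = (α−1)/β = 6.2/22.2 = 0.279.
Mean = α/β = 7.2/22.2 = 0.324.
Right-skewed posterior ⇒ mode < mean.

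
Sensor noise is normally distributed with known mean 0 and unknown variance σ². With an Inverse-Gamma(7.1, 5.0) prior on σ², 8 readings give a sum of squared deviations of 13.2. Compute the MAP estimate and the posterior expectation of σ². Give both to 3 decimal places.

Posterior: Inverse-Gamma(shape = 7.1+8/2 = 11.1, scale = 5.0+13.2/2 = 11.6).
Mode = β/(α+1) = 11.6/12.1 = 0.959.
Mean = β/(α−1) = 11.6/10.1 = 1.149.
The mean is pulled above the mode by the posterior's right skew.

σ²_MAP = 0.959, E[σ²|data] = 1.149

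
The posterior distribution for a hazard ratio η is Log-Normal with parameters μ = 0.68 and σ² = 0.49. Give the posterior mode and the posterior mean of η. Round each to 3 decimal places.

Mode = exp(μ − σ²) = exp(0.19) = 1.209.
Mean = exp(μ + σ²/2) = exp(0.925) = 2.522.

η_MAP = 1.209, E[η|data] = 2.522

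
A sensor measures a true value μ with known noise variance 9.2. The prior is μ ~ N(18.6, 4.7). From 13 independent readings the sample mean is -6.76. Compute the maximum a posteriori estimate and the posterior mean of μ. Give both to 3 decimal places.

maximum a posteriori estimate = -3.441, posterior mean = -3.441

Posterior for μ is Normal. Precision-weighted mean: (1/4.7·18.6 + 13/9.2·-6.76) / (1/4.7 + 13/9.2) = -3.441.
A Normal posterior is symmetric, so mode = mean.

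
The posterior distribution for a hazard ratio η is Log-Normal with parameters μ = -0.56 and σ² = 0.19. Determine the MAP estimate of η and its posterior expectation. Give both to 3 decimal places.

Mode = exp(μ − σ²) = exp(-0.75) = 0.472.
Mean = exp(μ + σ²/2) = exp(-0.465) = 0.628.

MAP = 0.472; posterior mean = 0.628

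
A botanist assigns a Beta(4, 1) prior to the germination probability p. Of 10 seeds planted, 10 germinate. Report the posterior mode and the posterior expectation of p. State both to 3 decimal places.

Posterior: Beta(4+10, 1+0) = Beta(14, 1).
Since β = 1 ≤ 1 and α > 1, the Beta density is monotone increasing on [0,1]; the mode is at 1.
Mean = 14/(14+1) = 0.933.
The mean is pulled below the mode by the posterior's left skew.

posterior mode = 1.000, posterior expectation = 0.933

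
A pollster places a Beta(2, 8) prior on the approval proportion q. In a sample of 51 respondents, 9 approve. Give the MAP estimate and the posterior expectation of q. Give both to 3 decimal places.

Posterior: Beta(2+9, 8+42) = Beta(11, 50).
Mode = (11−1)/(11+50−2) = 10/59 = 0.169.
Mean = 11/(11+50) = 11/61 = 0.180.
The mean is pulled above the mode by the posterior's right skew.

MAP = 0.169; posterior mean = 0.180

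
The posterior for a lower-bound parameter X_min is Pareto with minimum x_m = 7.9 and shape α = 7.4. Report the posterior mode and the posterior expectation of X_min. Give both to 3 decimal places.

MAP = 7.900, posterior mean = 9.134

The Pareto density is strictly decreasing on [x_m, ∞), so the mode is x_m = 7.900.
Mean = α·x_m/(α−1) = 7.4·7.9/6.4 = 9.134.
The mean is pulled above the mode by the posterior's right skew.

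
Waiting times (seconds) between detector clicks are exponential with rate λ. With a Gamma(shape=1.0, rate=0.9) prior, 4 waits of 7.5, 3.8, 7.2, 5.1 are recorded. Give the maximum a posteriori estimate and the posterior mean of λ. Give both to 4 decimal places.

Σ times = 23.6. Posterior: Gamma(shape = 1.0+4 = 5.0, rate = 0.9+23.6 = 24.5).
Mode = (α−1)/β = 4.0/24.5 = 0.1633.
Mean = α/β = 5.0/24.5 = 0.2041.
Mean > mode: the posterior has a right tail.

MAP = 0.1633, posterior mean = 0.2041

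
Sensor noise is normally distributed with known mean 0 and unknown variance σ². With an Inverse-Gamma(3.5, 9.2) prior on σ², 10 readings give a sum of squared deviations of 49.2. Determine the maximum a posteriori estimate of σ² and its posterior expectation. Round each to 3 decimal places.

Posterior: Inverse-Gamma(shape = 3.5+10/2 = 8.5, scale = 9.2+49.2/2 = 33.8).
Mode = β/(α+1) = 33.8/9.5 = 3.558.
Mean = β/(α−1) = 33.8/7.5 = 4.507.
The mean is pulled above the mode by the posterior's right skew.

MAP: 3.558. Posterior mean: 4.507.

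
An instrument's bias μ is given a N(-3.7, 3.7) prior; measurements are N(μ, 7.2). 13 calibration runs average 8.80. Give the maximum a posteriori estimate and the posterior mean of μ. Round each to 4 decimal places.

maximum a posteriori estimate = 7.1725, posterior mean = 7.1725

Posterior for μ is Normal. Precision-weighted mean: (1/3.7·-3.7 + 13/7.2·8.80) / (1/3.7 + 13/7.2) = 7.1725.
A Normal posterior is symmetric, so mode = mean.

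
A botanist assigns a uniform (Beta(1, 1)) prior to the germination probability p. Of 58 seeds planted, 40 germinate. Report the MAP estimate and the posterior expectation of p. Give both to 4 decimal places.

Posterior: Beta(1+40, 1+18) = Beta(41, 19).
Mode = (41−1)/(41+19−2) = 40/58 = 0.6897.
Mean = 41/(41+19) = 41/60 = 0.6833.
Left-skewed posterior ⇒ mean < mode.

p_MAP = 0.6897, E[p|data] = 0.6833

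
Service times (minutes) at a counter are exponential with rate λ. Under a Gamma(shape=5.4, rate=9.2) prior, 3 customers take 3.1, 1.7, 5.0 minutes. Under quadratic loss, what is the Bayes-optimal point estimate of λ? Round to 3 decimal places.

Σ times = 9.8. Posterior: Gamma(shape = 5.4+3 = 8.4, rate = 9.2+9.8 = 19.0).
Mode = (α−1)/β = 7.4/19.0 = 0.389.
Mean = α/β = 8.4/19.0 = 0.442.
Quadratic loss ⇒ the optimal estimator is the posterior mean.

0.442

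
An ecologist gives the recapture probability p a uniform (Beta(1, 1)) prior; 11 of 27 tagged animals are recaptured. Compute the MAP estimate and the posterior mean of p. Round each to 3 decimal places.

Posterior: Beta(1+11, 1+16) = Beta(12, 17).
Mode = (12−1)/(12+17−2) = 11/27 = 0.407.
With a flat prior the MAP equals the MLE, 11/27.
Mean = 12/(12+17) = 12/29 = 0.414.
The mean is pulled above the mode by the posterior's right skew.

MAP = 0.407, posterior mean = 0.414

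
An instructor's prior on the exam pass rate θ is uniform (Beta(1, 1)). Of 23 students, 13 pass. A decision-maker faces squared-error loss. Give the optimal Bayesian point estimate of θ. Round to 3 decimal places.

Posterior: Beta(1+13, 1+10) = Beta(14, 11).
Mode = (14−1)/(14+11−2) = 13/23 = 0.565.
With a flat prior the MAP equals the MLE, 13/23.
Mean = 14/(14+11) = 14/25 = 0.560.
Squared-error loss ⇒ the optimal estimator is the posterior mean.

0.560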